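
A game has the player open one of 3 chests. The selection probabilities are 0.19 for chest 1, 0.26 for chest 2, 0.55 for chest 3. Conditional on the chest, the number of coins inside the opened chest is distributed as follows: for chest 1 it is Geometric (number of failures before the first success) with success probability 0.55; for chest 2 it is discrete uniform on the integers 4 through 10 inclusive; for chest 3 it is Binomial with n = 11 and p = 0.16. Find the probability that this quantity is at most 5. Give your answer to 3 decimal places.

0.811

Conditional on each chest, P(X ≤ 5): 1: 0.991696; 2: 0.285714; 3: 0.996273.
By total probability, P(X ≤ 5) = 0.19·0.991696 + 0.26·0.285714 + 0.55·0.996273 = 0.810658.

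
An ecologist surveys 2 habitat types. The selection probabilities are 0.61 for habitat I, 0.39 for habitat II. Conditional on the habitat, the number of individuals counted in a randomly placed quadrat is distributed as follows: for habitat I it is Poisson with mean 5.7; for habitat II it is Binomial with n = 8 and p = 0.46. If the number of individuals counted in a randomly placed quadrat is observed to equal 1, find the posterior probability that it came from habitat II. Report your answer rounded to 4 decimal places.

0.6229

Likelihoods P(X=1 | ·): I: 0.019072; II: 0.0492724.
Posterior ∝ prior × likelihood. Numerator for II: 0.39·0.0492724 = 0.0192163.
Normalizing constant: 0.61·0.019072 + 0.39·0.0492724 = 0.0308502.
P(II | observation) = 0.0192163 / 0.0308502 = 0.62289.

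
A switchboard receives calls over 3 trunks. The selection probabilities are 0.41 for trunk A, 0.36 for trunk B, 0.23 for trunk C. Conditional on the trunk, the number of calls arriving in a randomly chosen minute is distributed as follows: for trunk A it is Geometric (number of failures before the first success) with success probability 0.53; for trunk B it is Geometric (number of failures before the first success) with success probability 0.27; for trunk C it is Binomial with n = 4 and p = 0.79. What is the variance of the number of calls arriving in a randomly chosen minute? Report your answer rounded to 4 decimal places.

Per component, A: μ=0.886792, E[X²]=2.45959; B: μ=2.7037, E[X²]=17.3237; C: μ=3.16, E[X²]=10.6492.
E[X] = 0.41·0.886792 + 0.36·2.7037 + 0.23·3.16 = 2.06372.
E[X²] = 0.41·2.45959 + 0.36·17.3237 + 0.23·10.6492 = 9.69429.
Var(X) = E[X²] − (E[X])² = 9.69429 − 4.25893 = 5.43536.

5.4354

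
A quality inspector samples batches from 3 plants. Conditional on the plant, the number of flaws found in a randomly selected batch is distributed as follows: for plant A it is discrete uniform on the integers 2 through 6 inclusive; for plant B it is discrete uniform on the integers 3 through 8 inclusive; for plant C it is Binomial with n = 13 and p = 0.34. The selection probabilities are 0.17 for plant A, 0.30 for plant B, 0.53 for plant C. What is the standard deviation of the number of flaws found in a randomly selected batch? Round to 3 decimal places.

Per component, A: μ=4, E[X²]=18; B: μ=5.5, E[X²]=33.1667; C: μ=4.42, E[X²]=22.4536.
E[X] = 0.17·4 + 0.3·5.5 + 0.53·4.42 = 4.6726.
E[X²] = 0.17·18 + 0.3·33.1667 + 0.53·22.4536 = 24.9104.
Var(X) = E[X²] − (E[X])² = 24.9104 − 21.8332 = 3.07722.
SD(X) = √3.07722 = 1.7542.

1.754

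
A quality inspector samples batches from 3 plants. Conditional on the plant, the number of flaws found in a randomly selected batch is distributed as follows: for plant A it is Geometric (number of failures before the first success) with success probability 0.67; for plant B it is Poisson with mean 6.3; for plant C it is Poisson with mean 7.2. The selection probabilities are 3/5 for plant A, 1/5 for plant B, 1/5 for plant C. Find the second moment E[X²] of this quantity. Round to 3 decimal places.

21.593

For each component E[X²] = Var + (mean)², giving A: 0.977723; B: 45.99; C: 59.04.
Overall E[X²] = 0.6·0.977723 + 0.2·45.99 + 0.2·59.04 = 21.5926.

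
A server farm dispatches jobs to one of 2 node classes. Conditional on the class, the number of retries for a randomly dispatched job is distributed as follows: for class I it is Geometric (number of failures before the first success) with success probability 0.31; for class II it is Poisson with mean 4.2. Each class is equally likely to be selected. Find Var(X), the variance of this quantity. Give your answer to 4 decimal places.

Per component, I: μ=2.22581, E[X²]=12.1342; II: μ=4.2, E[X²]=21.84.
E[X] = 0.5·2.22581 + 0.5·4.2 = 3.2129.
E[X²] = 0.5·12.1342 + 0.5·21.84 = 16.9871.
Var(X) = E[X²] − (E[X])² = 16.9871 − 10.3227 = 6.66437.

6.6644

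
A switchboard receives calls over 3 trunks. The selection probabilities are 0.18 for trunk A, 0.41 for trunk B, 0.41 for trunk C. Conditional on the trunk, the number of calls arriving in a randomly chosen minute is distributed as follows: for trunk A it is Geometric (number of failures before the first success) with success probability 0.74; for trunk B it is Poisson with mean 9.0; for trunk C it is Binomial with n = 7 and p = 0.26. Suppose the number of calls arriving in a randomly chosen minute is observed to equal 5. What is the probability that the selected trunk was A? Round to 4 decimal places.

Likelihoods P(X=5 | ·): A: 0.000879222; B: 0.0607269; C: 0.0136631.
Posterior ∝ prior × likelihood. Numerator for A: 0.18·0.000879222 = 0.00015826.
Normalizing constant: 0.18·0.000879222 + 0.41·0.0607269 + 0.41·0.0136631 = 0.0306582.
P(A | observation) = 0.00015826 / 0.0306582 = 0.00516208.

0.0052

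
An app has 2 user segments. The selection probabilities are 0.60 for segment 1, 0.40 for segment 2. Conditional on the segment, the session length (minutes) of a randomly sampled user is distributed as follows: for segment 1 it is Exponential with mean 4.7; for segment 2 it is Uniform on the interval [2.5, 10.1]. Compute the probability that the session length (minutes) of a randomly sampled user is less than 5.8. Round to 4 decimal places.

Conditional on each segment, P(X < 5.8): 1: 0.708887; 2: 0.434211.
By total probability, P(X < 5.8) = 0.6·0.708887 + 0.4·0.434211 = 0.599016.

0.5990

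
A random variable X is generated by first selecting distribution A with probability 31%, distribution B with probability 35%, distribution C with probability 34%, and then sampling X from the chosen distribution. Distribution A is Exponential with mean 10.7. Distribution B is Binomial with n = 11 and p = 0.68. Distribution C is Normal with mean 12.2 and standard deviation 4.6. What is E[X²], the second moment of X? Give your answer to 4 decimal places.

For each component E[X²] = Var + (mean)², giving A: 228.98; B: 58.344; C: 170.
Overall E[X²] = 0.31·228.98 + 0.35·58.344 + 0.34·170 = 149.204.

149.2042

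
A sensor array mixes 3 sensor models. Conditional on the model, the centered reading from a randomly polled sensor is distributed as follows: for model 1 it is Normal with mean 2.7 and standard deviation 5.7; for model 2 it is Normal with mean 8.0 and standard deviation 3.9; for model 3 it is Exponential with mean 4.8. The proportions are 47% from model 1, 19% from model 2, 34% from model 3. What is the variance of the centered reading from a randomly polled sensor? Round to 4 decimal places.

29.8685

Per component, 1: μ=2.7, E[X²]=39.78; 2: μ=8, E[X²]=79.21; 3: μ=4.8, E[X²]=46.08.
E[X] = 0.47·2.7 + 0.19·8 + 0.34·4.8 = 4.421.
E[X²] = 0.47·39.78 + 0.19·79.21 + 0.34·46.08 = 49.4137.
Var(X) = E[X²] − (E[X])² = 49.4137 − 19.5452 = 29.8685.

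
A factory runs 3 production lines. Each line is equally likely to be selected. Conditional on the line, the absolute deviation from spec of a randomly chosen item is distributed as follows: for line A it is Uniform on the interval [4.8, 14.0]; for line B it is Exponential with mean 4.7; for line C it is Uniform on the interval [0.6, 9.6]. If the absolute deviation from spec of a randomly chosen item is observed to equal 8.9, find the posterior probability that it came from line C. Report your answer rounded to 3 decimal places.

Likelihoods f(8.9 | ·): A: 0.108696; B: 0.0320269; C: 0.111111.
Posterior ∝ prior × likelihood. Numerator for C: 0.333333·0.111111 = 0.037037.
Normalizing constant: 0.333333·0.108696 + 0.333333·0.0320269 + 0.333333·0.111111 = 0.0839445.
P(C | observation) = 0.037037 / 0.0839445 = 0.441208.

0.441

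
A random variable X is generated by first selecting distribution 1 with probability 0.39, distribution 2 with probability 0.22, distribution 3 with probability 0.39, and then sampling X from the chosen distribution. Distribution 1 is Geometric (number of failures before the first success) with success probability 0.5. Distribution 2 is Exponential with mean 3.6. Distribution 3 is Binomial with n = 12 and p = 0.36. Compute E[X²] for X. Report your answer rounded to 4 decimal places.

15.2290

For each component E[X²] = Var + (mean)², giving 1: 3; 2: 25.92; 3: 21.4272.
Overall E[X²] = 0.39·3 + 0.22·25.92 + 0.39·21.4272 = 15.229.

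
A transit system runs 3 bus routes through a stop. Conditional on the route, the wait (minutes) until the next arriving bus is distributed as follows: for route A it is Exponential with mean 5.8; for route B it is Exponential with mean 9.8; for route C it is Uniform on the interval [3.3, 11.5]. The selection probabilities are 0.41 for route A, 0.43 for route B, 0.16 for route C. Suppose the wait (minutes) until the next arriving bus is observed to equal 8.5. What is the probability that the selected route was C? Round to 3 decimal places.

Likelihoods f(8.5 | ·): A: 0.0398204; B: 0.0428637; C: 0.121951.
Posterior ∝ prior × likelihood. Numerator for C: 0.16·0.121951 = 0.0195122.
Normalizing constant: 0.41·0.0398204 + 0.43·0.0428637 + 0.16·0.121951 = 0.05427.
P(C | observation) = 0.0195122 / 0.05427 = 0.359539.

0.360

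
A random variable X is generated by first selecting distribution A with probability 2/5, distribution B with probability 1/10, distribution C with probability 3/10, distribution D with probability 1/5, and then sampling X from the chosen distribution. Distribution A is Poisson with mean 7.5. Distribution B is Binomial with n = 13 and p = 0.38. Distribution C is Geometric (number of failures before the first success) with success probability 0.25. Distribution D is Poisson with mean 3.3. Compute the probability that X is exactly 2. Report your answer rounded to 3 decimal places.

0.094

Conditional on each component, P(X = 2): A: 0.0155555; B: 0.0586098; C: 0.140625; D: 0.200829.
By total probability, P(X = 2) = 0.4·0.0155555 + 0.1·0.0586098 + 0.3·0.140625 + 0.2·0.200829 = 0.0944365.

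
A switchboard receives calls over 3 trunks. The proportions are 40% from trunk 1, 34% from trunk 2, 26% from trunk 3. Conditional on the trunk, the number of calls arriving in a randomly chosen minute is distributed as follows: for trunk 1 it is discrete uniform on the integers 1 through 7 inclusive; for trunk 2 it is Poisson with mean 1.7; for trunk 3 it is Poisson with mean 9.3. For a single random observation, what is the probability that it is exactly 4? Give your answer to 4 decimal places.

0.0862

Conditional on each trunk, P(X = 4): 1: 0.142857; 2: 0.0635746; 3: 0.0284959.
By total probability, P(X = 4) = 0.4·0.142857 + 0.34·0.0635746 + 0.26·0.0284959 = 0.0861672.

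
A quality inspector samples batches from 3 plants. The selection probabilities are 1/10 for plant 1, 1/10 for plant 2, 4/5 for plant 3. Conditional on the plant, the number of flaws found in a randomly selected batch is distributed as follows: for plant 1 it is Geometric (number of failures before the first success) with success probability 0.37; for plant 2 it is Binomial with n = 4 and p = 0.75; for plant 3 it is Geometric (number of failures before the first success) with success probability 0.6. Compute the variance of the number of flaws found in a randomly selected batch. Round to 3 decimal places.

1.962

Per component, 1: μ=1.7027, E[X²]=7.5011; 2: μ=3, E[X²]=9.75; 3: μ=0.666667, E[X²]=1.55556.
E[X] = 0.1·1.7027 + 0.1·3 + 0.8·0.666667 = 1.0036.
E[X²] = 0.1·7.5011 + 0.1·9.75 + 0.8·1.55556 = 2.96955.
Var(X) = E[X²] − (E[X])² = 2.96955 − 1.00722 = 1.96233.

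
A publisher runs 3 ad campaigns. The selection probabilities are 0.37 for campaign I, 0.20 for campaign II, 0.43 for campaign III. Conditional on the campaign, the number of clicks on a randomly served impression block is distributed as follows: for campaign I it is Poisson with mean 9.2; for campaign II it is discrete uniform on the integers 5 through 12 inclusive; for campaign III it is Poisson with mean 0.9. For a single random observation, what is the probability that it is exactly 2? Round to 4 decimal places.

0.0724

Conditional on each campaign, P(X = 2): I: 0.00427599; II: 0; III: 0.164661.
By total probability, P(X = 2) = 0.37·0.00427599 + 0.2·0 + 0.43·0.164661 = 0.0723862.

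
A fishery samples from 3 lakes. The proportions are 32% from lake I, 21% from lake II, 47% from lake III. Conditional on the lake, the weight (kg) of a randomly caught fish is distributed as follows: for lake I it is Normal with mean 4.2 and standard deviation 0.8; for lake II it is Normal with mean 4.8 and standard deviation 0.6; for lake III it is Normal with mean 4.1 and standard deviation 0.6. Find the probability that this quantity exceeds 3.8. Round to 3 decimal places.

Conditional on each lake, P(X > 3.8): I: 0.691462; II: 0.95221; III: 0.691462.
By total probability, P(X > 3.8) = 0.32·0.691462 + 0.21·0.95221 + 0.47·0.691462 = 0.746219.

0.746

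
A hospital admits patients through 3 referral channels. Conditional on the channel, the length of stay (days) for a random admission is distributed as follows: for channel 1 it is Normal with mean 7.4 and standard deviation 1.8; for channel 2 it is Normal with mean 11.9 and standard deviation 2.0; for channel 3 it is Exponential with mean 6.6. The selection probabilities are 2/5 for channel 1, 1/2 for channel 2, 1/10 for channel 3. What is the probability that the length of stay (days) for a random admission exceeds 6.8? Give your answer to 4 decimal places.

0.7852

Conditional on each channel, P(X > 6.8): 1: 0.630559; 2: 0.994614; 3: 0.356899.
By total probability, P(X > 6.8) = 0.4·0.630559 + 0.5·0.994614 + 0.1·0.356899 = 0.78522.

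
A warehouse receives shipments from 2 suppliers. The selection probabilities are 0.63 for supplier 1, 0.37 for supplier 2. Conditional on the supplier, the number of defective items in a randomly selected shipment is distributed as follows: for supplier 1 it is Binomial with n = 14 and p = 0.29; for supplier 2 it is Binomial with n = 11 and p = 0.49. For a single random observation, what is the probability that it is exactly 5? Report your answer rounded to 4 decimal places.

0.2036

Conditional on each supplier, P(X = 5): 1: 0.188269; 2: 0.229638.
By total probability, P(X = 5) = 0.63·0.188269 + 0.37·0.229638 = 0.203576.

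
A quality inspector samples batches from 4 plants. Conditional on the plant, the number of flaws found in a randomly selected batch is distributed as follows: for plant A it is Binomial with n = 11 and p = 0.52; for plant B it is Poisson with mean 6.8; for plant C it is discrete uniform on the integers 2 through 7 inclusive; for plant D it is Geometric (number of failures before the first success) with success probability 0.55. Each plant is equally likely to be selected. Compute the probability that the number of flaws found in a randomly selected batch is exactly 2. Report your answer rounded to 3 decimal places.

0.081

Conditional on each plant, P(X = 2): A: 0.0201159; B: 0.0257505; C: 0.166667; D: 0.111375.
By total probability, P(X = 2) = 0.25·0.0201159 + 0.25·0.0257505 + 0.25·0.166667 + 0.25·0.111375 = 0.080977.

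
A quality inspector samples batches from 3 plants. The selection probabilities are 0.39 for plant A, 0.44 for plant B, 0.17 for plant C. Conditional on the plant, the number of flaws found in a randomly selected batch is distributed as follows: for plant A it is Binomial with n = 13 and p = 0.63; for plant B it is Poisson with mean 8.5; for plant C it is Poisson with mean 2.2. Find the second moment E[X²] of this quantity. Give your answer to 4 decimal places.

64.0683

For each component E[X²] = Var + (mean)², giving A: 70.1064; B: 80.75; C: 7.04.
Overall E[X²] = 0.39·70.1064 + 0.44·80.75 + 0.17·7.04 = 64.0683.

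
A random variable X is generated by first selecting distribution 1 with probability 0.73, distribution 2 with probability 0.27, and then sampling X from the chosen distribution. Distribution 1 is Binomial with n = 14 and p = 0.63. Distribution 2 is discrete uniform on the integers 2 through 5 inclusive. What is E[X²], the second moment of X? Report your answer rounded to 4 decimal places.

For each component E[X²] = Var + (mean)², giving 1: 81.0558; 2: 13.5.
Overall E[X²] = 0.73·81.0558 + 0.27·13.5 = 62.8157.

62.8157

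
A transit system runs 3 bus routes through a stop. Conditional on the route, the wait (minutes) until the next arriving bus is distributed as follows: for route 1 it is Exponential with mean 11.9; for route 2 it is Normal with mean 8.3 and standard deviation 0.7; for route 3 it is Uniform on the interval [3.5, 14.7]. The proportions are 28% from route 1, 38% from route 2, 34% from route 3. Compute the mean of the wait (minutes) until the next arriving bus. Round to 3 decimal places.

Component means — 1: 11.9; 2: 8.3; 3: 9.1.
E[X] = 0.28·11.9 + 0.38·8.3 + 0.34·9.1 = 9.58.

9.580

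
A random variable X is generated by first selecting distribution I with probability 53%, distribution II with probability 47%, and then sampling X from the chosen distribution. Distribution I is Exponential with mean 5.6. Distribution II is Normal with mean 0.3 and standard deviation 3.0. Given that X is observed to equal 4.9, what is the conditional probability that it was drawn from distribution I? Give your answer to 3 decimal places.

0.672

Likelihoods f(4.9 | ·): I: 0.0744396; II: 0.0410442.
Posterior ∝ prior × likelihood. Numerator for I: 0.53·0.0744396 = 0.039453.
Normalizing constant: 0.53·0.0744396 + 0.47·0.0410442 = 0.0587438.
P(I | observation) = 0.039453 / 0.0587438 = 0.671612.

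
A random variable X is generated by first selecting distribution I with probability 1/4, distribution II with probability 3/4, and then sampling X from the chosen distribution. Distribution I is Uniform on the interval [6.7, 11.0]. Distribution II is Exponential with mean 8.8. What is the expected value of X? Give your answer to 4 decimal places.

8.8125

Component means — I: 8.85; II: 8.8.
E[X] = 0.25·8.85 + 0.75·8.8 = 8.8125.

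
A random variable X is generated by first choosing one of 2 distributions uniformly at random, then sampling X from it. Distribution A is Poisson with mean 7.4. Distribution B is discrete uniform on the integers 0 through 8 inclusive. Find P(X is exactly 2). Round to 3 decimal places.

Conditional on each component, P(X = 2): A: 0.0167361; B: 0.111111.
By total probability, P(X = 2) = 0.5·0.0167361 + 0.5·0.111111 = 0.0639236.

0.064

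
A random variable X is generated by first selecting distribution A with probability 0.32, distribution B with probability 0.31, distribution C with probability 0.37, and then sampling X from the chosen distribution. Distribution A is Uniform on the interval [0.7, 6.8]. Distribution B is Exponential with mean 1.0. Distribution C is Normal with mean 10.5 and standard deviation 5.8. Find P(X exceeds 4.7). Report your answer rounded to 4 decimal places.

0.4243

Conditional on each component, P(X > 4.7): A: 0.344262; B: 0.00909528; C: 0.841345.
By total probability, P(X > 4.7) = 0.32·0.344262 + 0.31·0.00909528 + 0.37·0.841345 = 0.424281.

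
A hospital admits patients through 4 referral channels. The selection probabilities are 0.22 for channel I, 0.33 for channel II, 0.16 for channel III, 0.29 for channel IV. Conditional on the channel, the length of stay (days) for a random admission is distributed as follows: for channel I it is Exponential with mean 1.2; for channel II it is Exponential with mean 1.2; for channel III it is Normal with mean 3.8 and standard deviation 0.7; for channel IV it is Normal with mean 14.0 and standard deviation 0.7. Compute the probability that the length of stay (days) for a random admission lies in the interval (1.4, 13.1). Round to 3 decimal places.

Conditional on each channel, P(1.4 < X < 13.1): I: 0.311385; II: 0.311385; III: 0.999697; IV: 0.0992714.
By total probability, P(1.4 < X < 13.1) = 0.22·0.311385 + 0.33·0.311385 + 0.16·0.999697 + 0.29·0.0992714 = 0.360002.

0.360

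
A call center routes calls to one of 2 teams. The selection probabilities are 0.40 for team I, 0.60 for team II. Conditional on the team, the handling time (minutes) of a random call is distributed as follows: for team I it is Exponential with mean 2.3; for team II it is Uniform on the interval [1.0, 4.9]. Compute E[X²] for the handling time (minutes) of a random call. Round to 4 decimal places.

10.2140

For each component E[X²] = Var + (mean)², giving I: 10.58; II: 9.97.
Overall E[X²] = 0.4·10.58 + 0.6·9.97 = 10.214.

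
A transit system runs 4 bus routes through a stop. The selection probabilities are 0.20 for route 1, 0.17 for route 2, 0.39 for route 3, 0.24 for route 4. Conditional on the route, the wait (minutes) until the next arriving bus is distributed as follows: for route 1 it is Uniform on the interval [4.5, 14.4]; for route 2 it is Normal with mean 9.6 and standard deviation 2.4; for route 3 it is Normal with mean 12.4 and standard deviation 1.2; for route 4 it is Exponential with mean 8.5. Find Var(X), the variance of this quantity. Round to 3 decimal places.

23.230

Per component, 1: μ=9.45, E[X²]=97.47; 2: μ=9.6, E[X²]=97.92; 3: μ=12.4, E[X²]=155.2; 4: μ=8.5, E[X²]=144.5.
E[X] = 0.2·9.45 + 0.17·9.6 + 0.39·12.4 + 0.24·8.5 = 10.398.
E[X²] = 0.2·97.47 + 0.17·97.92 + 0.39·155.2 + 0.24·144.5 = 131.348.
Var(X) = E[X²] − (E[X])² = 131.348 − 108.118 = 23.23.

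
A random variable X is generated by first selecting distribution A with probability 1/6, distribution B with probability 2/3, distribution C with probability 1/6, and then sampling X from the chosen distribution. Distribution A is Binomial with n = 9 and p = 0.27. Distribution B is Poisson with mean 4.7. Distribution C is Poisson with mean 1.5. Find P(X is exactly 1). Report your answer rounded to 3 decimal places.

0.117

Conditional on each component, P(X = 1): A: 0.19597; B: 0.0427478; C: 0.334695.
By total probability, P(X = 1) = 0.166667·0.19597 + 0.666667·0.0427478 + 0.166667·0.334695 = 0.116943.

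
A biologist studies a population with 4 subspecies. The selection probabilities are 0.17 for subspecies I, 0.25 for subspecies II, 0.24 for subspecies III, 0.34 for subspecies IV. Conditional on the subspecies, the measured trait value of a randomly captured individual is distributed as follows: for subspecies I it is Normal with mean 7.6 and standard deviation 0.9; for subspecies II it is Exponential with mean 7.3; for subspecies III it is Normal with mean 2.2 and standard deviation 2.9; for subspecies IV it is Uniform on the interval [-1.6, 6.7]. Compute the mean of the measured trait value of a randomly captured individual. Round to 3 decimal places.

Component means — I: 7.6; II: 7.3; III: 2.2; IV: 2.55.
E[X] = 0.17·7.6 + 0.25·7.3 + 0.24·2.2 + 0.34·2.55 = 4.512.

4.512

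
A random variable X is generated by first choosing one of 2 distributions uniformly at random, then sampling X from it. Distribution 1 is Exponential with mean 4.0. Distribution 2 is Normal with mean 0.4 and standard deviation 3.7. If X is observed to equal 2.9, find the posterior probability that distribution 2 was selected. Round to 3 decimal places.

0.415

Likelihoods f(2.9 | ·): 1: 0.121081; 2: 0.0858168.
Posterior ∝ prior × likelihood. Numerator for 2: 0.5·0.0858168 = 0.0429084.
Normalizing constant: 0.5·0.121081 + 0.5·0.0858168 = 0.103449.
P(2 | observation) = 0.0429084 / 0.103449 = 0.414778.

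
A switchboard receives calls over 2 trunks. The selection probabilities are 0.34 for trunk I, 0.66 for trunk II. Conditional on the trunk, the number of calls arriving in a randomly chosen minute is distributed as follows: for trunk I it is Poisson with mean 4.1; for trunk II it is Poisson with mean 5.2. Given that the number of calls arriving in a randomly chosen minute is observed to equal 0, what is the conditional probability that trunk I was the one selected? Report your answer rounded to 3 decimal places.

0.607

Likelihoods P(X=0 | ·): I: 0.0165727; II: 0.00551656.
Posterior ∝ prior × likelihood. Numerator for I: 0.34·0.0165727 = 0.00563471.
Normalizing constant: 0.34·0.0165727 + 0.66·0.00551656 = 0.00927564.
P(I | observation) = 0.00563471 / 0.00927564 = 0.607474.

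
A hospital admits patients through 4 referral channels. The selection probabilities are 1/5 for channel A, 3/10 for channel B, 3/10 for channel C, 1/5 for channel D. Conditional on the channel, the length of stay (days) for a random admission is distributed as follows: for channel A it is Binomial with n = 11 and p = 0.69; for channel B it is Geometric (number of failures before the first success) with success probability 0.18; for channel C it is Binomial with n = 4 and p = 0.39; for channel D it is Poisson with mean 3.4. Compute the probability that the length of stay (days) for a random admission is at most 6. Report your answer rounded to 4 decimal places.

Conditional on each channel, P(X ≤ 6): A: 0.232829; B: 0.750715; C: 1; D: 0.942147.
By total probability, P(X ≤ 6) = 0.2·0.232829 + 0.3·0.750715 + 0.3·1 + 0.2·0.942147 = 0.76021.

0.7602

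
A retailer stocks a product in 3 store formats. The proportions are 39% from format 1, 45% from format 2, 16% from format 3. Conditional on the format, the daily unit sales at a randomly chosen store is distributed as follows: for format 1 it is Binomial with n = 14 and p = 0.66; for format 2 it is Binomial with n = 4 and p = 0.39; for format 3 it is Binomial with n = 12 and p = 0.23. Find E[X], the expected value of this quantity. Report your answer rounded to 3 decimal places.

4.747

Component means — 1: 9.24; 2: 1.56; 3: 2.76.
E[X] = 0.39·9.24 + 0.45·1.56 + 0.16·2.76 = 4.7472.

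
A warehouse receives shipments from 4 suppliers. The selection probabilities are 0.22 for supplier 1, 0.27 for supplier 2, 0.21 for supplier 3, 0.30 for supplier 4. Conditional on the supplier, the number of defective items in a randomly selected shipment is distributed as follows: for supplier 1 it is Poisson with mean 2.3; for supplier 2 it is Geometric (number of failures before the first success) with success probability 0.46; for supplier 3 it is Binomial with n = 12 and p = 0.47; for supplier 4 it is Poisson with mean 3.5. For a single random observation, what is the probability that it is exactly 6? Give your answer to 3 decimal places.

Conditional on each supplier, P(X = 6): 1: 0.0206138; 2: 0.0114057; 3: 0.220757; 4: 0.0770983.
By total probability, P(X = 6) = 0.22·0.0206138 + 0.27·0.0114057 + 0.21·0.220757 + 0.3·0.0770983 = 0.077103.

0.077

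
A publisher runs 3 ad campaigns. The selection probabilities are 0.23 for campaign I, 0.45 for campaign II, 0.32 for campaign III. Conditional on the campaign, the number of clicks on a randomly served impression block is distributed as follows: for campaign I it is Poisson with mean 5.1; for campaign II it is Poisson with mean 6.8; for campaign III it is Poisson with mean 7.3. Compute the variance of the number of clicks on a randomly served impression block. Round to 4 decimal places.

Per component, I: μ=5.1, E[X²]=31.11; II: μ=6.8, E[X²]=53.04; III: μ=7.3, E[X²]=60.59.
E[X] = 0.23·5.1 + 0.45·6.8 + 0.32·7.3 = 6.569.
E[X²] = 0.23·31.11 + 0.45·53.04 + 0.32·60.59 = 50.4121.
Var(X) = E[X²] − (E[X])² = 50.4121 − 43.1518 = 7.26034.

7.2603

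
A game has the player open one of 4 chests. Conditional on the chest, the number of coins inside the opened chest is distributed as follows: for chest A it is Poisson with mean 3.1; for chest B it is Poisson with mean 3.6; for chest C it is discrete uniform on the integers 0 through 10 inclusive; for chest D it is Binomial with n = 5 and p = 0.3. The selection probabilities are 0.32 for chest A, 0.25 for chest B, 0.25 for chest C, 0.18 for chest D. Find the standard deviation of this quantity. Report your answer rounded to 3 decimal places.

2.431

Per component, A: μ=3.1, E[X²]=12.71; B: μ=3.6, E[X²]=16.56; C: μ=5, E[X²]=35; D: μ=1.5, E[X²]=3.3.
E[X] = 0.32·3.1 + 0.25·3.6 + 0.25·5 + 0.18·1.5 = 3.412.
E[X²] = 0.32·12.71 + 0.25·16.56 + 0.25·35 + 0.18·3.3 = 17.5512.
Var(X) = E[X²] − (E[X])² = 17.5512 − 11.6417 = 5.90946.
SD(X) = √5.90946 = 2.43094.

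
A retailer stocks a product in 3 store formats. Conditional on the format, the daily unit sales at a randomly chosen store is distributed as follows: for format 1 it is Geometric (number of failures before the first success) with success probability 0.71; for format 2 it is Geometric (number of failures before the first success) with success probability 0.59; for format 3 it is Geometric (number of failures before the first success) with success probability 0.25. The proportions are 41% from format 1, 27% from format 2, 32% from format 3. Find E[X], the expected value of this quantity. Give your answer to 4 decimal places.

1.3151

Component means — 1: 0.408451; 2: 0.694915; 3: 3.
E[X] = 0.41·0.408451 + 0.27·0.694915 + 0.32·3 = 1.31509.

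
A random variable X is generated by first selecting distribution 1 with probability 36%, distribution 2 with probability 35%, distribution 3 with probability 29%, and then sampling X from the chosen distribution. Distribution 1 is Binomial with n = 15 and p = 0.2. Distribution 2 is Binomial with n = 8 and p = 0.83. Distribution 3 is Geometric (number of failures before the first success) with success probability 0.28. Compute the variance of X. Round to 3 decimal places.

7.291

Per component, 1: μ=3, E[X²]=11.4; 2: μ=6.64, E[X²]=45.2184; 3: μ=2.57143, E[X²]=15.7959.
E[X] = 0.36·3 + 0.35·6.64 + 0.29·2.57143 = 4.14971.
E[X²] = 0.36·11.4 + 0.35·45.2184 + 0.29·15.7959 = 24.5113.
Var(X) = E[X²] − (E[X])² = 24.5113 − 17.2201 = 7.29113.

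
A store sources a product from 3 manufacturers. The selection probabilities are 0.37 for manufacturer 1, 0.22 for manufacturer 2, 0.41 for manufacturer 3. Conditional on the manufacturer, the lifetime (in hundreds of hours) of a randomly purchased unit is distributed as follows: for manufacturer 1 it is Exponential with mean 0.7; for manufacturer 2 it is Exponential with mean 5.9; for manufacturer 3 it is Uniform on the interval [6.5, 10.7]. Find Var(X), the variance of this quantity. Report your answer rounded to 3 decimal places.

Per component, 1: μ=0.7, E[X²]=0.98; 2: μ=5.9, E[X²]=69.62; 3: μ=8.6, E[X²]=75.43.
E[X] = 0.37·0.7 + 0.22·5.9 + 0.41·8.6 = 5.083.
E[X²] = 0.37·0.98 + 0.22·69.62 + 0.41·75.43 = 46.6053.
Var(X) = E[X²] − (E[X])² = 46.6053 − 25.8369 = 20.7684.

20.768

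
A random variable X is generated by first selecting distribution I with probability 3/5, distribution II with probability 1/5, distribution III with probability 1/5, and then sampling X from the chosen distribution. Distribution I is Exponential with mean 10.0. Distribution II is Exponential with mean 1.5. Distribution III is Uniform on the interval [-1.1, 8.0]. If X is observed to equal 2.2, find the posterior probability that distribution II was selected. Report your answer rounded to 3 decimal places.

Likelihoods f(2.2 | ·): I: 0.0802519; II: 0.153795; III: 0.10989.
Posterior ∝ prior × likelihood. Numerator for II: 0.2·0.153795 = 0.0307591.
Normalizing constant: 0.6·0.0802519 + 0.2·0.153795 + 0.2·0.10989 = 0.100888.
P(II | observation) = 0.0307591 / 0.100888 = 0.304883.

0.305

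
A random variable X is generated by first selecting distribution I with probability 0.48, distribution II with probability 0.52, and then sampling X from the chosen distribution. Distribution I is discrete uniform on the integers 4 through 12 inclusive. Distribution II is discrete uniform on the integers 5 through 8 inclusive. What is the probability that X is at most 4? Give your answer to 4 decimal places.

0.0533

Conditional on each component, P(X ≤ 4): I: 0.111111; II: 0.
By total probability, P(X ≤ 4) = 0.48·0.111111 + 0.52·0 = 0.0533333.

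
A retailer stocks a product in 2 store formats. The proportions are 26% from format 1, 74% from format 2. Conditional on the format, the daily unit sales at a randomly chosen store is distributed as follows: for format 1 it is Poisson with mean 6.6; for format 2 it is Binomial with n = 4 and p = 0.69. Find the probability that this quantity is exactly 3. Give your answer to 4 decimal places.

0.3184

Conditional on each format, P(X = 3): 1: 0.0651834; 2: 0.407351.
By total probability, P(X = 3) = 0.26·0.0651834 + 0.74·0.407351 = 0.318388.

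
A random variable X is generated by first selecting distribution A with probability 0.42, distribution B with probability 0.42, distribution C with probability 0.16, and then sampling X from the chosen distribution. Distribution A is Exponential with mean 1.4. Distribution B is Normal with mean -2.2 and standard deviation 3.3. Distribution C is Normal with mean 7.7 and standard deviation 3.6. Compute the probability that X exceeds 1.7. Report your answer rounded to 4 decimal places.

0.3269

Conditional on each component, P(X > 1.7): A: 0.296922; B: 0.118639; C: 0.95221.
By total probability, P(X > 1.7) = 0.42·0.296922 + 0.42·0.118639 + 0.16·0.95221 = 0.326889.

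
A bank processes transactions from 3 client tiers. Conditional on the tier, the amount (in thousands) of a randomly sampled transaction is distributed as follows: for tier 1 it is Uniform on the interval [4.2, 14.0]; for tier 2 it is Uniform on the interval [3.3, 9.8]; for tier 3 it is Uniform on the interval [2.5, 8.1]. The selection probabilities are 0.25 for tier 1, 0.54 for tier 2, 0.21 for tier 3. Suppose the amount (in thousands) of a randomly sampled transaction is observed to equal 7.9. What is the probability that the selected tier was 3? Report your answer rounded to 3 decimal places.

0.257

Likelihoods f(7.9 | ·): 1: 0.102041; 2: 0.153846; 3: 0.178571.
Posterior ∝ prior × likelihood. Numerator for 3: 0.21·0.178571 = 0.0375.
Normalizing constant: 0.25·0.102041 + 0.54·0.153846 + 0.21·0.178571 = 0.146087.
P(3 | observation) = 0.0375 / 0.146087 = 0.256696.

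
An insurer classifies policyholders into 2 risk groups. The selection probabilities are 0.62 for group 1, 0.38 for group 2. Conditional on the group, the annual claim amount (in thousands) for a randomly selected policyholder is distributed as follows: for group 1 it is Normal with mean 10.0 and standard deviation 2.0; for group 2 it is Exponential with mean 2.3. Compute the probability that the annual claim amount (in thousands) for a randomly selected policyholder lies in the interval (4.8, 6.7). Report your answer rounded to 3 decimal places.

0.054

Conditional on each group, P(4.8 < X < 6.7): 1: 0.0448103; 2: 0.069754.
By total probability, P(4.8 < X < 6.7) = 0.62·0.0448103 + 0.38·0.069754 = 0.0542889.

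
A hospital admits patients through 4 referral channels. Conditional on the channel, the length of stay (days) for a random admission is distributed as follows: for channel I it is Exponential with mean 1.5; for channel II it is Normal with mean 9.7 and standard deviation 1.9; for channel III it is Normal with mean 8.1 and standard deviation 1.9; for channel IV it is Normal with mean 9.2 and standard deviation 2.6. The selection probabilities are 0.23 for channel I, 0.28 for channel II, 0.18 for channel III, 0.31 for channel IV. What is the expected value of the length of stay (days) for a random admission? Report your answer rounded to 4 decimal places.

7.3710

Component means — I: 1.5; II: 9.7; III: 8.1; IV: 9.2.
E[X] = 0.23·1.5 + 0.28·9.7 + 0.18·8.1 + 0.31·9.2 = 7.371.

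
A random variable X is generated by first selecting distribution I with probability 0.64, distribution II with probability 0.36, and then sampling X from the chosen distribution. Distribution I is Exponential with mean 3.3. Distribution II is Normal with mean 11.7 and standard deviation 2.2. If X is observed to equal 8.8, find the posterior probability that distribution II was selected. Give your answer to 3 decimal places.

0.670

Likelihoods f(8.8 | ·): I: 0.0210556; II: 0.0760627.
Posterior ∝ prior × likelihood. Numerator for II: 0.36·0.0760627 = 0.0273826.
Normalizing constant: 0.64·0.0210556 + 0.36·0.0760627 = 0.0408581.
P(II | observation) = 0.0273826 / 0.0408581 = 0.670186.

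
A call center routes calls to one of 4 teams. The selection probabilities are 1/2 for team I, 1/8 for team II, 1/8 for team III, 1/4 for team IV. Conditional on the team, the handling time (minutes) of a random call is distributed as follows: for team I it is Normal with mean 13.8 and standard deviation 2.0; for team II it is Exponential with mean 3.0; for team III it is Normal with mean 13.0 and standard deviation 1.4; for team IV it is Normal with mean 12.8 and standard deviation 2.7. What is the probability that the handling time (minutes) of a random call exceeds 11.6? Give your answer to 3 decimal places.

0.708

Conditional on each team, P(X > 11.6): I: 0.864334; II: 0.020928; III: 0.841345; IV: 0.671639.
By total probability, P(X > 11.6) = 0.5·0.864334 + 0.125·0.020928 + 0.125·0.841345 + 0.25·0.671639 = 0.707861.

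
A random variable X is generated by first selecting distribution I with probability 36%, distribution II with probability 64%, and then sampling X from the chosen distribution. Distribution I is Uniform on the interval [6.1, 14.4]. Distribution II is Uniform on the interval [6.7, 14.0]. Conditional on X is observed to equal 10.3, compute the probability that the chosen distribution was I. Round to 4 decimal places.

Likelihoods f(10.3 | ·): I: 0.120482; II: 0.136986.
Posterior ∝ prior × likelihood. Numerator for I: 0.36·0.120482 = 0.0433735.
Normalizing constant: 0.36·0.120482 + 0.64·0.136986 = 0.131045.
P(I | observation) = 0.0433735 / 0.131045 = 0.330982.

0.3310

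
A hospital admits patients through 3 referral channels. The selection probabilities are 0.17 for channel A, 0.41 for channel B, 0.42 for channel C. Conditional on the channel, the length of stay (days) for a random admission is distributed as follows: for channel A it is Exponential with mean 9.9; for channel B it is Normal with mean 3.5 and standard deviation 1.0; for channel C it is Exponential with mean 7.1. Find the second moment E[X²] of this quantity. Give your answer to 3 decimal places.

81.100

For each component E[X²] = Var + (mean)², giving A: 196.02; B: 13.25; C: 100.82.
Overall E[X²] = 0.17·196.02 + 0.41·13.25 + 0.42·100.82 = 81.1003.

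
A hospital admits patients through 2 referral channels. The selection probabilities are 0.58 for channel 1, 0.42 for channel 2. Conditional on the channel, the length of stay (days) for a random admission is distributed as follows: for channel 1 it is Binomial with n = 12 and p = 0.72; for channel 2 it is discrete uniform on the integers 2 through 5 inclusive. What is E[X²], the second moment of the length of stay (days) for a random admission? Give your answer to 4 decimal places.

50.3699

For each component E[X²] = Var + (mean)², giving 1: 77.0688; 2: 13.5.
Overall E[X²] = 0.58·77.0688 + 0.42·13.5 = 50.3699.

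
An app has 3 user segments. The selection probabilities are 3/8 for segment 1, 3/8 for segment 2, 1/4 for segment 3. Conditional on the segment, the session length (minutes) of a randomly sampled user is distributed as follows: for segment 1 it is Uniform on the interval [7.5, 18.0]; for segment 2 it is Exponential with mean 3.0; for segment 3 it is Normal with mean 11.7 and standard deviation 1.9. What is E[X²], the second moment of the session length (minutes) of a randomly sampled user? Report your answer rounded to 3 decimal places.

106.281

For each component E[X²] = Var + (mean)², giving 1: 171.75; 2: 18; 3: 140.5.
Overall E[X²] = 0.375·171.75 + 0.375·18 + 0.25·140.5 = 106.281.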